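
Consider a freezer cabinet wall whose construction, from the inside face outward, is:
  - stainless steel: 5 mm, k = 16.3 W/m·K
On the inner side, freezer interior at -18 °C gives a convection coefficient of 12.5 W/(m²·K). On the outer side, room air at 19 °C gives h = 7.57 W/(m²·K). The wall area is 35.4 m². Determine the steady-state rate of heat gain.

Q ≈ 6170 W

Treating each layer as a thermal resistance in series:
R_inner film = 1/(h_i·A) = 1/(12.5×35.4) = 0.00226 K/W
R_stainless steel = L/(kA) = 0.005/(16.3×35.4) = 8.665×10^-6 K/W
R_outer film = 1/(h_o·A) = 1/(7.57×35.4) = 0.003732 K/W
R_total = 0.006 K/W
Q = ΔT / R_total = 37 / 0.006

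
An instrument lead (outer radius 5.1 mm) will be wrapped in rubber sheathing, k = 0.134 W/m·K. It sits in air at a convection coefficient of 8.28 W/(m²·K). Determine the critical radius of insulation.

For a cylinder r_cr = k/h = 0.134/8.28
r_cr = 16.2 mm; since the bare radius (5.1 mm) is below r_cr, adding a thin layer of insulation will *increase* heat loss.

r_cr ≈ 16.2 mm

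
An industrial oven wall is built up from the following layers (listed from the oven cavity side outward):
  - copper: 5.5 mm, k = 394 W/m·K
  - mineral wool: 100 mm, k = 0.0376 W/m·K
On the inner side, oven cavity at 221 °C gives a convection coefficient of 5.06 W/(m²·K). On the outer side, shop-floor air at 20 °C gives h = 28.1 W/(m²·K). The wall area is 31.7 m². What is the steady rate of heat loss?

Q ≈ 2200 W

Using the resistance-network approach (series):
R_inner film = 1/(h_i·A) = 1/(5.06×31.7) = 0.006234 K/W
R_copper = L/(kA) = 0.0055/(394×31.7) = 4.404×10^-7 K/W
R_mineral wool = L/(kA) = 0.1/(0.0376×31.7) = 0.0839 K/W
R_outer film = 1/(h_o·A) = 1/(28.1×31.7) = 0.001123 K/W
R_total = 0.09126 K/W
Q = ΔT / R_total = 201 / 0.09126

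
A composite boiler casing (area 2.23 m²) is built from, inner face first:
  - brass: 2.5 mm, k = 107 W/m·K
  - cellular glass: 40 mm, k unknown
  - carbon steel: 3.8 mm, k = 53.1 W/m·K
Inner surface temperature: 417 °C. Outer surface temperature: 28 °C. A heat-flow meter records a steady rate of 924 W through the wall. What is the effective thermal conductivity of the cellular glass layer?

k ≈ 0.0426 W/(m·K)

Treating each layer as a thermal resistance in series:
R_brass = L/(kA) = 0.0025/(107×2.23) = 1.048×10^-5 K/W
R_carbon steel = L/(kA) = 0.0038/(53.1×2.23) = 3.209×10^-5 K/W
Sum of known resistances R_other = 4.257×10^-5 K/W
Total R = ΔT/Q = 389/924 = 0.421 K/W
R_cellular glass = R_total − R_other = 0.421 K/W
k = L/(R·A) = 0.04/(0.421×2.23)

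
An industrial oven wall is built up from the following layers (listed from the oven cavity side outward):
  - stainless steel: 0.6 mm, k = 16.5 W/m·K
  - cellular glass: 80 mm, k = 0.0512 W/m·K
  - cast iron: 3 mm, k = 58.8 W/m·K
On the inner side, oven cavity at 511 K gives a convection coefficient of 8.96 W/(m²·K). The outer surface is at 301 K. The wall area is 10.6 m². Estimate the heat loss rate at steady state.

Q ≈ 1330 W

Using the resistance-network approach (series):
R_inner film = 1/(h_i·A) = 1/(8.96×10.6) = 0.01053 K/W
R_stainless steel = L/(kA) = 0.0006/(16.5×10.6) = 3.431×10^-6 K/W
R_cellular glass = L/(kA) = 0.08/(0.0512×10.6) = 0.1474 K/W
R_cast iron = L/(kA) = 0.003/(58.8×10.6) = 4.813×10^-6 K/W
R_total = 0.1579 K/W
Q = ΔT / R_total = 210 / 0.1579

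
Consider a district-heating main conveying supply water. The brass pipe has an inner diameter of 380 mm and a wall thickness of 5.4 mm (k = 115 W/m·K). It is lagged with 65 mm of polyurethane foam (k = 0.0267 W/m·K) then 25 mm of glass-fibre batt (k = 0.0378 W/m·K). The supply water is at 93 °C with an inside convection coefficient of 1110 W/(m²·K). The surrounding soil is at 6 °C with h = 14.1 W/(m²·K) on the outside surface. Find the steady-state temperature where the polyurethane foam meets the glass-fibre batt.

T ≈ 23.3 °C

Per-layer cylindrical resistances, series-summed:
R_inner film = 1/(h_i·2πr₁L) = 1/(1110×2π×0.19×1) = 7.546×10^-4 K/W
R_brass pipe wall = ln(195.4/190)/(2π×115×1) = 3.878×10^-5 K/W
R_polyurethane foam = ln(260.4/195.4)/(2π×0.0267×1) = 1.712 K/W
R_glass-fibre batt = ln(285.4/260.4)/(2π×0.0378×1) = 0.386 K/W
R_outer film = 1/(h_o·2πr_oL) = 1/(14.1×2π×0.2854×1) = 0.03955 K/W
R_total = 2.138 K/W
Q = ΔT/R_total = 87/2.138
Q = 40.7 W/m
T_interface = T_inner − Q·ΣR(inner→interface) = 93 − 40.7×1.713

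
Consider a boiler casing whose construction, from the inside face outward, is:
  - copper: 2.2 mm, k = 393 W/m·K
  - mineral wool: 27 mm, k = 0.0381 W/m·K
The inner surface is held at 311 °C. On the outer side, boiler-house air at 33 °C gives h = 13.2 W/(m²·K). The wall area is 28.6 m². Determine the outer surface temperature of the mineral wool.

T ≈ 59.8 °C

Using the resistance-network approach (series):
R_copper = L/(kA) = 0.0022/(393×28.6) = 1.957×10^-7 K/W
R_mineral wool = L/(kA) = 0.027/(0.0381×28.6) = 0.02478 K/W
R_outer film = 1/(h_o·A) = 1/(13.2×28.6) = 0.002649 K/W
R_total = 0.02743 K/W;  Q = ΔT/R_total = 278/0.02743 = 10140 W
T_interface = T_inner − Q·ΣR(inner→interface) = 311 − 10100×0.02478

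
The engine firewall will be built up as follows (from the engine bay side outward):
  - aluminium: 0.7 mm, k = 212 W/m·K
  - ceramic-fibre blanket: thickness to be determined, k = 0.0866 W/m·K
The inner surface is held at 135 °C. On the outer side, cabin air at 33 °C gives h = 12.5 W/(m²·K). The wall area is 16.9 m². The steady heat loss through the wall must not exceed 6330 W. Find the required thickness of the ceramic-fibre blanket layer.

L ≈ 16.7 mm

Model the wall as resistances in series:
R_aluminium = L/(kA) = 0.0007/(212×16.9) = 1.954×10^-7 K/W
R_outer film = 1/(h_o·A) = 1/(12.5×16.9) = 0.004734 K/W
Sum of the known resistances R_other = 0.004734 K/W
Required total resistance R_tot = ΔT/Q_allow = 102/6330 = 0.01611 K/W
R_ceramic-fibre blanket = R_tot − R_other = 0.01138 K/W
L = R·k·A = 0.01138×0.0866×16.9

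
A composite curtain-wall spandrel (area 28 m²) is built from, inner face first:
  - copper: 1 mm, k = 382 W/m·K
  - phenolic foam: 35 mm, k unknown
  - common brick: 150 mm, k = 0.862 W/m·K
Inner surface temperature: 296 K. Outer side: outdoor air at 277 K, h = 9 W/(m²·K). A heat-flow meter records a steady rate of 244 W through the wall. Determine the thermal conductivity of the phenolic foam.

k ≈ 0.0185 W/(m·K)

Thermal resistances in series:
R_copper = L/(kA) = 0.001/(382×28) = 9.349×10^-8 K/W
R_common brick = L/(kA) = 0.15/(0.862×28) = 0.006215 K/W
R_outer film = 1/(h_o·A) = 1/(9×28) = 0.003968 K/W
Sum of known resistances R_other = 0.01018 K/W
Total R = ΔT/Q = 19/244 = 0.07787 K/W
R_phenolic foam = R_total − R_other = 0.06769 K/W
k = L/(R·A) = 0.035/(0.06769×28)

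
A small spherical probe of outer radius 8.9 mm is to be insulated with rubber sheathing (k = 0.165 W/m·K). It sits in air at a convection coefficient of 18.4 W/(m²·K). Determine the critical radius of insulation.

r_cr ≈ 17.9 mm

For a sphere r_cr = 2k/h = 2×0.165/18.4
r_cr = 17.9 mm; since the bare radius (8.9 mm) is below r_cr, adding a thin layer of insulation will *increase* heat loss.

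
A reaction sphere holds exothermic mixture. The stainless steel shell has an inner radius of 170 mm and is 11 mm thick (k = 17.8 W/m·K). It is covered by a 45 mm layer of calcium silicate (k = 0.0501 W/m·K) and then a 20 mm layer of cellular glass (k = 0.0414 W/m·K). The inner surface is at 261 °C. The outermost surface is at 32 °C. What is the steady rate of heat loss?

Q ≈ 93.8 W

For a spherical shell R = (1/r₁ − 1/r₂)/(4πk); film R = 1/(h·4πr²). In series:
R_stainless steel shell = (1/0.17 − 1/0.181)/(4π×17.8) = 0.001598 K/W
R_calcium silicate = (1/0.181 − 1/0.226)/(4π×0.0501) = 1.747 K/W
R_cellular glass = (1/0.226 − 1/0.246)/(4π×0.0414) = 0.6915 K/W
R_total = 2.44 K/W
Q = ΔT/R_total = 229/2.44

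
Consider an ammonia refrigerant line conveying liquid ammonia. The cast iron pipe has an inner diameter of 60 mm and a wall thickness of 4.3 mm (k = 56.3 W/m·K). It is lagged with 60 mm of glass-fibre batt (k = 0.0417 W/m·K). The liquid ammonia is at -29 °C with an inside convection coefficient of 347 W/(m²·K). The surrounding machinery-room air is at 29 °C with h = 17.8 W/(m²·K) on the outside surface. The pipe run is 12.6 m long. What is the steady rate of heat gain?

Cylindrical conduction, so R = ln(r₂/r₁)/(2πkL) per layer, in series:
R_inner film = 1/(h_i·2πr₁L) = 1/(347×2π×0.03×12.6) = 0.001213 K/W
R_cast iron pipe wall = ln(34.3/30)/(2π×56.3×12.6) = 3.005×10^-5 K/W
R_glass-fibre batt = ln(94.3/34.3)/(2π×0.0417×12.6) = 0.3063 K/W
R_outer film = 1/(h_o·2πr_oL) = 1/(17.8×2π×0.0943×12.6) = 0.007525 K/W
R_total = 0.3151 K/W
Q = ΔT/R_total = 58/0.3151

Q ≈ 184 W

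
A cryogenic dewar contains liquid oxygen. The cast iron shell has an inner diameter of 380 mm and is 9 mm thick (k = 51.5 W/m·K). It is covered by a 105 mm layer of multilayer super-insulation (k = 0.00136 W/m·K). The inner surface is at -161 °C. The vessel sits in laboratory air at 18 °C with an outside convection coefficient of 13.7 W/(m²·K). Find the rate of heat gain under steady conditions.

Spherical conduction: R = (1/r_in − 1/r_out)/(4πk) per layer; series-sum.
R_cast iron shell = (1/0.19 − 1/0.199)/(4π×51.5) = 3.678×10^-4 K/W
R_multilayer super-insulation = (1/0.199 − 1/0.304)/(4π×0.00136) = 101.6 K/W
R_outer film = 1/(h·4πr_o²) = 1/(13.7×4π×0.304²) = 0.06285 K/W
R_total = 101.6 K/W
Q = ΔT/R_total = 179/101.6

Q ≈ 1.76 W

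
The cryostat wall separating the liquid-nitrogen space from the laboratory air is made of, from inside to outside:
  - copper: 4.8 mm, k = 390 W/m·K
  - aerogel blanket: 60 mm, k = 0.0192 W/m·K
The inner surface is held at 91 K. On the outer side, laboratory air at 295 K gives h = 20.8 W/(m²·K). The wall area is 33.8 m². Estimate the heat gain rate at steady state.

Series thermal resistances:
R_copper = L/(kA) = 0.0048/(390×33.8) = 3.641×10^-7 K/W
R_aerogel blanket = L/(kA) = 0.06/(0.0192×33.8) = 0.09246 K/W
R_outer film = 1/(h_o·A) = 1/(20.8×33.8) = 0.001422 K/W
R_total = 0.09388 K/W
Q = ΔT / R_total = 204 / 0.09388

Q ≈ 2170 W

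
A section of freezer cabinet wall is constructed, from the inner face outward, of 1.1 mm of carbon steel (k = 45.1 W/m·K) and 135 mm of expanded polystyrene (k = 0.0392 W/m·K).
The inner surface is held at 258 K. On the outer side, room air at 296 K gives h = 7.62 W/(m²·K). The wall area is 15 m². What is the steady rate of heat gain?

Q ≈ 159 W

Thermal resistances in series:
R_carbon steel = L/(kA) = 0.0011/(45.1×15) = 1.626×10^-6 K/W
R_expanded polystyrene = L/(kA) = 0.135/(0.0392×15) = 0.2296 K/W
R_outer film = 1/(h_o·A) = 1/(7.62×15) = 0.008749 K/W
R_total = 0.2383 K/W
Q = ΔT / R_total = 38 / 0.2383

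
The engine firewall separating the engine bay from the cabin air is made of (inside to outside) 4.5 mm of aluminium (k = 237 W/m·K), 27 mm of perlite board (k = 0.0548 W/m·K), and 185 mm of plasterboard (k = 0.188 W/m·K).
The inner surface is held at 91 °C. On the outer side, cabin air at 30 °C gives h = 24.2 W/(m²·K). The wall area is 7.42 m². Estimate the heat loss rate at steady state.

Q ≈ 298 W

Treating each layer as a thermal resistance in series:
R_aluminium = L/(kA) = 0.0045/(237×7.42) = 2.559×10^-6 K/W
R_perlite board = L/(kA) = 0.027/(0.0548×7.42) = 0.0664 K/W
R_plasterboard = L/(kA) = 0.185/(0.188×7.42) = 0.1326 K/W
R_outer film = 1/(h_o·A) = 1/(24.2×7.42) = 0.005569 K/W
R_total = 0.2046 K/W
Q = ΔT / R_total = 61 / 0.2046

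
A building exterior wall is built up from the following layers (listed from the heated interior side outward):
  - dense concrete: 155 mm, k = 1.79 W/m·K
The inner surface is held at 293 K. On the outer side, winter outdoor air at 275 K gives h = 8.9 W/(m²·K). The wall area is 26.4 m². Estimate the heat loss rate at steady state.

Q ≈ 2390 W

Model the wall as resistances in series:
R_dense concrete = L/(kA) = 0.155/(1.79×26.4) = 0.00328 K/W
R_outer film = 1/(h_o·A) = 1/(8.9×26.4) = 0.004256 K/W
R_total = 0.007536 K/W
Q = ΔT / R_total = 18 / 0.007536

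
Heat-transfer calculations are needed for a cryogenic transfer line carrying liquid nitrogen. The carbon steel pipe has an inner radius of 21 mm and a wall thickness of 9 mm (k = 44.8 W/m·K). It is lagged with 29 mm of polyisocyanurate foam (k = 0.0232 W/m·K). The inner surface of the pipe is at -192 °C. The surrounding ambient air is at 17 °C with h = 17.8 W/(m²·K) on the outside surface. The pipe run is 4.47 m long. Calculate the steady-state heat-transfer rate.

Q ≈ 195 W

For a radial system each layer contributes R = ln(r_out/r_in)/(2πkL); films add R = 1/(hA).
R_carbon steel pipe wall = ln(30/21)/(2π×44.8×4.47) = 2.835×10^-4 K/W
R_polyisocyanurate foam = ln(59/30)/(2π×0.0232×4.47) = 1.038 K/W
R_outer film = 1/(h_o·2πr_oL) = 1/(17.8×2π×0.059×4.47) = 0.0339 K/W
R_total = 1.072 K/W
Q = ΔT/R_total = 209/1.072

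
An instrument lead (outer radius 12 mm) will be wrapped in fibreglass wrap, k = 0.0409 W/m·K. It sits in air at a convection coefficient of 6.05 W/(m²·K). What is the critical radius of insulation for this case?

For a cylinder r_cr = k/h = 0.0409/6.05
r_cr = 6.76 mm; since the bare radius (12 mm) is above r_cr, any added insulation will reduce heat loss.

r_cr ≈ 6.76 mm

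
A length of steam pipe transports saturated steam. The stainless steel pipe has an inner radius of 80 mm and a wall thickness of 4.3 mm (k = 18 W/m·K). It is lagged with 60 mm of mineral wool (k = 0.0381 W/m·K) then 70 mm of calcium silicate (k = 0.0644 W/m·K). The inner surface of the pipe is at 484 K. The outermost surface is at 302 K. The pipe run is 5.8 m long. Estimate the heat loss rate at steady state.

Treating each annulus and film as a series resistance:
R_stainless steel pipe wall = ln(84.3/80)/(2π×18×5.8) = 7.981×10^-5 K/W
R_mineral wool = ln(144.3/84.3)/(2π×0.0381×5.8) = 0.3871 K/W
R_calcium silicate = ln(214.3/144.3)/(2π×0.0644×5.8) = 0.1685 K/W
R_total = 0.5557 K/W
Q = ΔT/R_total = 182/0.5557

Q ≈ 328 W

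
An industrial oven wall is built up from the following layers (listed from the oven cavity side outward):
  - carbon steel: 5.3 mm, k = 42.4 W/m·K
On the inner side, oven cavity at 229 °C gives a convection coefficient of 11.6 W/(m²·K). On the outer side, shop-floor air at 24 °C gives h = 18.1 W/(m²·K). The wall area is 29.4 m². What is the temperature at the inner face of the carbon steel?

T ≈ 104 °C

Using the resistance-network approach (series):
R_inner film = 1/(h_i·A) = 1/(11.6×29.4) = 0.002932 K/W
R_carbon steel = L/(kA) = 0.0053/(42.4×29.4) = 4.252×10^-6 K/W
R_outer film = 1/(h_o·A) = 1/(18.1×29.4) = 0.001879 K/W
R_total = 0.004816 K/W;  Q = ΔT/R_total = 205/0.004816 = 42570 W
T_interface = T_inner − Q·ΣR(inner→interface) = 229 − 42600×0.002932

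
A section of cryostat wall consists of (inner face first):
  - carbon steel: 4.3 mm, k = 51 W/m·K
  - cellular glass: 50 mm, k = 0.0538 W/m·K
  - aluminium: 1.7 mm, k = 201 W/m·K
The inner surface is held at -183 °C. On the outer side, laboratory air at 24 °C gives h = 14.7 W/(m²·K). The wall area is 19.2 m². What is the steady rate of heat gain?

Model the wall as resistances in series:
R_carbon steel = L/(kA) = 0.0043/(51×19.2) = 4.391×10^-6 K/W
R_cellular glass = L/(kA) = 0.05/(0.0538×19.2) = 0.0484 K/W
R_aluminium = L/(kA) = 0.0017/(201×19.2) = 4.405×10^-7 K/W
R_outer film = 1/(h_o·A) = 1/(14.7×19.2) = 0.003543 K/W
R_total = 0.05195 K/W
Q = ΔT / R_total = 207 / 0.05195

Q ≈ 3980 W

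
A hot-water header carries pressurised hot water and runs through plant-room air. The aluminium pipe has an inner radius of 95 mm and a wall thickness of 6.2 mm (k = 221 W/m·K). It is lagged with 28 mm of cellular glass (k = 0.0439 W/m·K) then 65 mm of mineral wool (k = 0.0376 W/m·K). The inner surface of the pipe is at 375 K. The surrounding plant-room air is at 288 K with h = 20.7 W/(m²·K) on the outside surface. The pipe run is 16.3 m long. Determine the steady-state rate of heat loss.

Q ≈ 535 W

For a radial system each layer contributes R = ln(r_out/r_in)/(2πkL); films add R = 1/(hA).
R_aluminium pipe wall = ln(101.2/95)/(2π×221×16.3) = 2.793×10^-6 K/W
R_cellular glass = ln(129.2/101.2)/(2π×0.0439×16.3) = 0.05433 K/W
R_mineral wool = ln(194.2/129.2)/(2π×0.0376×16.3) = 0.1058 K/W
R_outer film = 1/(h_o·2πr_oL) = 1/(20.7×2π×0.1942×16.3) = 0.002429 K/W
R_total = 0.1626 K/W
Q = ΔT/R_total = 87/0.1626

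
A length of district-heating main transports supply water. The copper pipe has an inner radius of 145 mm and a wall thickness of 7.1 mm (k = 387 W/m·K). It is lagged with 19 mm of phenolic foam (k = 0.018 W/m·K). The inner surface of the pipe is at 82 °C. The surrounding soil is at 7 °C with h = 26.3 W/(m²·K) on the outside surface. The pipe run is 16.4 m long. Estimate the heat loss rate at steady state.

Q ≈ 1140 W

Radial resistances (cylindrical: R_cond = ln(r_o/r_i)/(2πkL), R_conv = 1/(h·2πrL)):
R_copper pipe wall = ln(152.1/145)/(2π×387×16.4) = 1.199×10^-6 K/W
R_phenolic foam = ln(171.1/152.1)/(2π×0.018×16.4) = 0.06346 K/W
R_outer film = 1/(h_o·2πr_oL) = 1/(26.3×2π×0.1711×16.4) = 0.002157 K/W
R_total = 0.06562 K/W
Q = ΔT/R_total = 75/0.06562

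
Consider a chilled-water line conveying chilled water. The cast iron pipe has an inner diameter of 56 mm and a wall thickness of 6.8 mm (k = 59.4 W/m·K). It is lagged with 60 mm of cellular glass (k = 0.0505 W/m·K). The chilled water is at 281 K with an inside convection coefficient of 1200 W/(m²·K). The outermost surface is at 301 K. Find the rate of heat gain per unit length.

q′ ≈ 6.32 W/m

For a radial system each layer contributes R = ln(r_out/r_in)/(2πkL); films add R = 1/(hA).
R_inner film = 1/(h_i·2πr₁L) = 1/(1200×2π×0.028×1) = 0.004737 K/W
R_cast iron pipe wall = ln(34.8/28)/(2π×59.4×1) = 5.825×10^-4 K/W
R_cellular glass = ln(94.8/34.8)/(2π×0.0505×1) = 3.158 K/W
R_total = 3.164 K/W
Q = ΔT/R_total = 20/3.164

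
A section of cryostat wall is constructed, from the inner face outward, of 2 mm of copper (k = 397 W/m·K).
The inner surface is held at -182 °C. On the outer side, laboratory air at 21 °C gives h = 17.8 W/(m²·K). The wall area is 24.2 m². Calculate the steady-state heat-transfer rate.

Q ≈ 87400 W

Using the resistance-network approach (series):
R_copper = L/(kA) = 0.002/(397×24.2) = 2.082×10^-7 K/W
R_outer film = 1/(h_o·A) = 1/(17.8×24.2) = 0.002321 K/W
R_total = 0.002322 K/W
Q = ΔT / R_total = 203 / 0.002322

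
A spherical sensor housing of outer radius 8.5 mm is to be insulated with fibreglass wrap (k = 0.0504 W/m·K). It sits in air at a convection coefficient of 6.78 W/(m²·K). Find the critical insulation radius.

For a sphere r_cr = 2k/h = 2×0.0504/6.78
r_cr = 14.9 mm; since the bare radius (8.5 mm) is below r_cr, adding a thin layer of insulation will *increase* heat loss.

r_cr ≈ 14.9 mm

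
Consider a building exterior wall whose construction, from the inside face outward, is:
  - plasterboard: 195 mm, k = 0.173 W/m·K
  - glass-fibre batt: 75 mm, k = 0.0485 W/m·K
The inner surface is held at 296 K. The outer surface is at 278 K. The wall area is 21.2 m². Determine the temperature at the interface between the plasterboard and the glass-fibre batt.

Thermal resistances in series:
R_plasterboard = L/(kA) = 0.195/(0.173×21.2) = 0.05317 K/W
R_glass-fibre batt = L/(kA) = 0.075/(0.0485×21.2) = 0.07294 K/W
R_total = 0.1261 K/W;  Q = ΔT/R_total = 18/0.1261 = 142.7 W
T_interface = T_inner − Q·ΣR(inner→interface) = 296 − 143×0.05317

T ≈ 288 K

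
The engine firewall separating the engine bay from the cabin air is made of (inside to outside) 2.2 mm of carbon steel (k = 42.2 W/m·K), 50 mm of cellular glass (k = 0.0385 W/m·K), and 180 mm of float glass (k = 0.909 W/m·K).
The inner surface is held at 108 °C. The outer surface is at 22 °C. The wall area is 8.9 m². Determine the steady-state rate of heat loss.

Q ≈ 511 W

Thermal resistances in series:
R_carbon steel = L/(kA) = 0.0022/(42.2×8.9) = 5.858×10^-6 K/W
R_cellular glass = L/(kA) = 0.05/(0.0385×8.9) = 0.1459 K/W
R_float glass = L/(kA) = 0.18/(0.909×8.9) = 0.02225 K/W
R_total = 0.1682 K/W
Q = ΔT / R_total = 86 / 0.1682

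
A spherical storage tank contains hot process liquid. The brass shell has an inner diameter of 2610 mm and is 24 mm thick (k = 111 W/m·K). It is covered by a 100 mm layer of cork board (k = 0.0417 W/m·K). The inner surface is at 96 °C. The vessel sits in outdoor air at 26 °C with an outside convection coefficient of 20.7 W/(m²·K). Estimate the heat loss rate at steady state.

Each spherical layer contributes R = (1/r_i − 1/r_o)/(4πk):
R_brass shell = (1/1.305 − 1/1.329)/(4π×111) = 9.921×10^-6 K/W
R_cork board = (1/1.329 − 1/1.429)/(4π×0.0417) = 0.1005 K/W
R_outer film = 1/(h·4πr_o²) = 1/(20.7×4π×1.429²) = 0.001883 K/W
R_total = 0.1024 K/W
Q = ΔT/R_total = 70/0.1024

Q ≈ 684 W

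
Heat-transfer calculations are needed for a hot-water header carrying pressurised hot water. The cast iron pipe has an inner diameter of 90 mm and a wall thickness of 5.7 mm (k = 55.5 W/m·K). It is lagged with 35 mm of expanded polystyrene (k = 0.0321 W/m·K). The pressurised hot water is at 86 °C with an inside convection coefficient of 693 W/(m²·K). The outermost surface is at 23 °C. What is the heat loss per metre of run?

q′ ≈ 24.2 W/m

For a radial system each layer contributes R = ln(r_out/r_in)/(2πkL); films add R = 1/(hA).
R_inner film = 1/(h_i·2πr₁L) = 1/(693×2π×0.045×1) = 0.005104 K/W
R_cast iron pipe wall = ln(50.7/45)/(2π×55.5×1) = 3.42×10^-4 K/W
R_expanded polystyrene = ln(85.7/50.7)/(2π×0.0321×1) = 2.603 K/W
R_total = 2.608 K/W
Q = ΔT/R_total = 63/2.608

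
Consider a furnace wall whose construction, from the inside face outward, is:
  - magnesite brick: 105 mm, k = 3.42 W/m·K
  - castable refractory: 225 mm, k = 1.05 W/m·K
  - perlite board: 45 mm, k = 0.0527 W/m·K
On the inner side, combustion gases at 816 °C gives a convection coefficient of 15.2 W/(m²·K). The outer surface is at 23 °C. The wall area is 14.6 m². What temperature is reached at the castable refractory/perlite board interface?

T ≈ 604 °C

Series thermal resistances:
R_inner film = 1/(h_i·A) = 1/(15.2×14.6) = 0.004506 K/W
R_magnesite brick = L/(kA) = 0.105/(3.42×14.6) = 0.002103 K/W
R_castable refractory = L/(kA) = 0.225/(1.05×14.6) = 0.01468 K/W
R_perlite board = L/(kA) = 0.045/(0.0527×14.6) = 0.05849 K/W
R_total = 0.07977 K/W;  Q = ΔT/R_total = 793/0.07977 = 9941 W
T_interface = T_inner − Q·ΣR(inner→interface) = 816 − 9940×0.02129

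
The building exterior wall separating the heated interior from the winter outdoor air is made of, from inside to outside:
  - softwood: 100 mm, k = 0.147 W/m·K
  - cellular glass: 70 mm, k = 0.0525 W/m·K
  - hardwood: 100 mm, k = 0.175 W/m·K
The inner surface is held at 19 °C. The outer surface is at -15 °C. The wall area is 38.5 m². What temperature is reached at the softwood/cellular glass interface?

Treating each layer as a thermal resistance in series:
R_softwood = L/(kA) = 0.1/(0.147×38.5) = 0.01767 K/W
R_cellular glass = L/(kA) = 0.07/(0.0525×38.5) = 0.03463 K/W
R_hardwood = L/(kA) = 0.1/(0.175×38.5) = 0.01484 K/W
R_total = 0.06714 K/W;  Q = ΔT/R_total = 34/0.06714 = 506.4 W
T_interface = T_inner − Q·ΣR(inner→interface) = 19 − 506×0.01767

T ≈ 10.1 °C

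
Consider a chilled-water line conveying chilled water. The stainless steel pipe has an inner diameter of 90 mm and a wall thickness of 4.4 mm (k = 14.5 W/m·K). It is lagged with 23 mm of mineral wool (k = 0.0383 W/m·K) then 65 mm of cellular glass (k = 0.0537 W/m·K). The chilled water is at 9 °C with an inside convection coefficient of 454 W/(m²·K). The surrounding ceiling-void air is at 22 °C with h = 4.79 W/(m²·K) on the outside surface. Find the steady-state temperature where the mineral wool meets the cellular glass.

Treating each annulus and film as a series resistance:
R_inner film = 1/(h_i·2πr₁L) = 1/(454×2π×0.045×1) = 0.00779 K/W
R_stainless steel pipe wall = ln(49.4/45)/(2π×14.5×1) = 0.001024 K/W
R_mineral wool = ln(72.4/49.4)/(2π×0.0383×1) = 1.588 K/W
R_cellular glass = ln(137.4/72.4)/(2π×0.0537×1) = 1.899 K/W
R_outer film = 1/(h_o·2πr_oL) = 1/(4.79×2π×0.1374×1) = 0.2418 K/W
R_total = 3.738 K/W
Q = ΔT/R_total = 13/3.738
Q = 3.48 W/m
T_interface = T_inner + Q·ΣR(inner→interface) = 9 + 3.48×1.597

T ≈ 14.6 °C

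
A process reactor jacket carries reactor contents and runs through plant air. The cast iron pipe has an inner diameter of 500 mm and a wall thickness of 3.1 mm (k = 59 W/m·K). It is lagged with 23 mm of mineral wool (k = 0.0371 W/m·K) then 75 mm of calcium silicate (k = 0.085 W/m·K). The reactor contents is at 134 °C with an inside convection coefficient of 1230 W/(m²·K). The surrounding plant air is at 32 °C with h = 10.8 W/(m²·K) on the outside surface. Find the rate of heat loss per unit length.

For a radial system each layer contributes R = ln(r_out/r_in)/(2πkL); films add R = 1/(hA).
R_inner film = 1/(h_i·2πr₁L) = 1/(1230×2π×0.25×1) = 5.176×10^-4 K/W
R_cast iron pipe wall = ln(253.1/250)/(2π×59×1) = 3.324×10^-5 K/W
R_mineral wool = ln(276.1/253.1)/(2π×0.0371×1) = 0.3731 K/W
R_calcium silicate = ln(351.1/276.1)/(2π×0.085×1) = 0.45 K/W
R_outer film = 1/(h_o·2πr_oL) = 1/(10.8×2π×0.3511×1) = 0.04197 K/W
R_total = 0.8656 K/W
Q = ΔT/R_total = 102/0.8656

q′ ≈ 118 W/m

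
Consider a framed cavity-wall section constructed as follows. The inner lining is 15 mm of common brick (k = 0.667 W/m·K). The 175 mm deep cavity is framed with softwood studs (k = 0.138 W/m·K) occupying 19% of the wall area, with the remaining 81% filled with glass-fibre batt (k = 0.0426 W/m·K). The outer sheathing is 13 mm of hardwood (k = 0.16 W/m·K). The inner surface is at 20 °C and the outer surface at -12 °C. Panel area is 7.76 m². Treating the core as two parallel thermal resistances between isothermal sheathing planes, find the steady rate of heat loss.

Q ≈ 83.2 W

Sheathing layers in series; stud and cavity paths in parallel between them.
R_inner = 0.015/(0.667×7.76) = 0.002898 K/W
R_stud  = 0.175/(0.138×0.19×7.76) = 0.8601 K/W
R_cav   = 0.175/(0.0426×0.81×7.76) = 0.6536 K/W
1/R_core = 1/R_stud + 1/R_cav → R_core = 0.3714 K/W
R_outer = 0.013/(0.16×7.76) = 0.01047 K/W
R_total = 0.3847 K/W
Q = ΔT/R_total = 32/0.3847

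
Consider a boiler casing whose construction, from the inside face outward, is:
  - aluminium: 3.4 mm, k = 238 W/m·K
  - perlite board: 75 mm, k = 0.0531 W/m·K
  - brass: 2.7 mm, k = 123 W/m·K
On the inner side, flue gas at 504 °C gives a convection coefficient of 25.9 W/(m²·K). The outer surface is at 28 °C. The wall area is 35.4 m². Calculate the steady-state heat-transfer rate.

Series thermal resistances:
R_inner film = 1/(h_i·A) = 1/(25.9×35.4) = 0.001091 K/W
R_aluminium = L/(kA) = 0.0034/(238×35.4) = 4.036×10^-7 K/W
R_perlite board = L/(kA) = 0.075/(0.0531×35.4) = 0.0399 K/W
R_brass = L/(kA) = 0.0027/(123×35.4) = 6.201×10^-7 K/W
R_total = 0.04099 K/W
Q = ΔT / R_total = 476 / 0.04099

Q ≈ 11600 W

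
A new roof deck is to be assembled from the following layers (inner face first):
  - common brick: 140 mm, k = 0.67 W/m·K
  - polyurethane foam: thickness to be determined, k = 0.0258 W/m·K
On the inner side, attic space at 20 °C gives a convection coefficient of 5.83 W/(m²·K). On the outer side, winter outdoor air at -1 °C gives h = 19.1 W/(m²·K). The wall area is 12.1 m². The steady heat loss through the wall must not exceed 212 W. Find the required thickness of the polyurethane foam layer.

Treating each layer as a thermal resistance in series:
R_inner film = 1/(h_i·A) = 1/(5.83×12.1) = 0.01418 K/W
R_common brick = L/(kA) = 0.14/(0.67×12.1) = 0.01727 K/W
R_outer film = 1/(h_o·A) = 1/(19.1×12.1) = 0.004327 K/W
Sum of the known resistances R_other = 0.03577 K/W
Required total resistance R_tot = ΔT/Q_allow = 21/212 = 0.09906 K/W
R_polyurethane foam = R_tot − R_other = 0.06328 K/W
L = R·k·A = 0.06328×0.0258×12.1

L ≈ 19.8 mm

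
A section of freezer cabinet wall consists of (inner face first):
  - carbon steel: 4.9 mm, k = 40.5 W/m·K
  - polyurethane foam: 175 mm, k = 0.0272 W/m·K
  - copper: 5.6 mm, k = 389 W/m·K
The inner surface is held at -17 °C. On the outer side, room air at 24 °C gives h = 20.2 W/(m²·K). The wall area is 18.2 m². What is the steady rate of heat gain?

Q ≈ 115 W

Using the resistance-network approach (series):
R_carbon steel = L/(kA) = 0.0049/(40.5×18.2) = 6.648×10^-6 K/W
R_polyurethane foam = L/(kA) = 0.175/(0.0272×18.2) = 0.3535 K/W
R_copper = L/(kA) = 0.0056/(389×18.2) = 7.91×10^-7 K/W
R_outer film = 1/(h_o·A) = 1/(20.2×18.2) = 0.00272 K/W
R_total = 0.3562 K/W
Q = ΔT / R_total = 41 / 0.3562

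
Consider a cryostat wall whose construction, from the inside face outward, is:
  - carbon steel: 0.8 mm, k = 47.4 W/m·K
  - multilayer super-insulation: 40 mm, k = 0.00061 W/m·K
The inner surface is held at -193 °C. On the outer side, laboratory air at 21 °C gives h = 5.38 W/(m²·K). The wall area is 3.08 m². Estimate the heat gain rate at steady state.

Q ≈ 10 W

Series thermal resistances:
R_carbon steel = L/(kA) = 0.0008/(47.4×3.08) = 5.48×10^-6 K/W
R_multilayer super-insulation = L/(kA) = 0.04/(0.00061×3.08) = 21.29 K/W
R_outer film = 1/(h_o·A) = 1/(5.38×3.08) = 0.06035 K/W
R_total = 21.35 K/W
Q = ΔT / R_total = 214 / 21.35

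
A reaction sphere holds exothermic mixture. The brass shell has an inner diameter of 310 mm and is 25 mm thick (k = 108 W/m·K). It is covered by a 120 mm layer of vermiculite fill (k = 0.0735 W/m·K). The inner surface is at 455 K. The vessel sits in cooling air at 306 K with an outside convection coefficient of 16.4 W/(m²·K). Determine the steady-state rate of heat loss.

Q ≈ 60.6 W

Each spherical layer contributes R = (1/r_i − 1/r_o)/(4πk):
R_brass shell = (1/0.155 − 1/0.18)/(4π×108) = 6.602×10^-4 K/W
R_vermiculite fill = (1/0.18 − 1/0.3)/(4π×0.0735) = 2.406 K/W
R_outer film = 1/(h·4πr_o²) = 1/(16.4×4π×0.3²) = 0.05391 K/W
R_total = 2.461 K/W
Q = ΔT/R_total = 149/2.461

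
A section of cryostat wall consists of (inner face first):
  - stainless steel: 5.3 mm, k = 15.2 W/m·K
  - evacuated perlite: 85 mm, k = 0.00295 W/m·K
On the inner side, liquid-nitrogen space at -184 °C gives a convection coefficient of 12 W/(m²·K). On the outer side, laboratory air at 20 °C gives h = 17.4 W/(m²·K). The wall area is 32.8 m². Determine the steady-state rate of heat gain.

Q ≈ 231 W

Series thermal resistances:
R_inner film = 1/(h_i·A) = 1/(12×32.8) = 0.002541 K/W
R_stainless steel = L/(kA) = 0.0053/(15.2×32.8) = 1.063×10^-5 K/W
R_evacuated perlite = L/(kA) = 0.085/(0.00295×32.8) = 0.8785 K/W
R_outer film = 1/(h_o·A) = 1/(17.4×32.8) = 0.001752 K/W
R_total = 0.8828 K/W
Q = ΔT / R_total = 204 / 0.8828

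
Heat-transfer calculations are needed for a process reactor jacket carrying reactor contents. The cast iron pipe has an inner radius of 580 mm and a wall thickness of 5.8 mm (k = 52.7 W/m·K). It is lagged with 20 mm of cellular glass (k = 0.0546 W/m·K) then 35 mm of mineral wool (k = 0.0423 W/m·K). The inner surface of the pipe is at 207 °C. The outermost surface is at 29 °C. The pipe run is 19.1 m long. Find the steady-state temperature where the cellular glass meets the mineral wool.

T ≈ 151 °C

Treating each annulus and film as a series resistance:
R_cast iron pipe wall = ln(585.8/580)/(2π×52.7×19.1) = 1.573×10^-6 K/W
R_cellular glass = ln(605.8/585.8)/(2π×0.0546×19.1) = 0.005123 K/W
R_mineral wool = ln(640.8/605.8)/(2π×0.0423×19.1) = 0.01106 K/W
R_total = 0.01619 K/W
Q = ΔT/R_total = 178/0.01619
Q = 11000 W
T_interface = T_inner − Q·ΣR(inner→interface) = 207 − 11000×0.005125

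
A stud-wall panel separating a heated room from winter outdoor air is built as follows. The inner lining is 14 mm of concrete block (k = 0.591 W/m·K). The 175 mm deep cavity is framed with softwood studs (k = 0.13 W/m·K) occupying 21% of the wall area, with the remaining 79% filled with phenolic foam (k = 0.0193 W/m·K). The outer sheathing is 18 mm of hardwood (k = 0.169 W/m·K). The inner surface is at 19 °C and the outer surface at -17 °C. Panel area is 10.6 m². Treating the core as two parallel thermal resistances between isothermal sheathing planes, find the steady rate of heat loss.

Q ≈ 89.9 W

Sheathing layers in series; stud and cavity paths in parallel between them.
R_inner = 0.014/(0.591×10.6) = 0.002235 K/W
R_stud  = 0.175/(0.13×0.21×10.6) = 0.6047 K/W
R_cav   = 0.175/(0.0193×0.79×10.6) = 1.083 K/W
1/R_core = 1/R_stud + 1/R_cav → R_core = 0.388 K/W
R_outer = 0.018/(0.169×10.6) = 0.01005 K/W
R_total = 0.4003 K/W
Q = ΔT/R_total = 36/0.4003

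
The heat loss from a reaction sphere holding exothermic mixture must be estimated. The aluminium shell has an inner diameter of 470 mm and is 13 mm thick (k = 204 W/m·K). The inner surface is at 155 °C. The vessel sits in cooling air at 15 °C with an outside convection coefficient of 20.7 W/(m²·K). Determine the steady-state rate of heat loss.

Q ≈ 2240 W

For a spherical shell R = (1/r₁ − 1/r₂)/(4πk); film R = 1/(h·4πr²). In series:
R_aluminium shell = (1/0.235 − 1/0.248)/(4π×204) = 8.701×10^-5 K/W
R_outer film = 1/(h·4πr_o²) = 1/(20.7×4π×0.248²) = 0.06251 K/W
R_total = 0.06259 K/W
Q = ΔT/R_total = 140/0.06259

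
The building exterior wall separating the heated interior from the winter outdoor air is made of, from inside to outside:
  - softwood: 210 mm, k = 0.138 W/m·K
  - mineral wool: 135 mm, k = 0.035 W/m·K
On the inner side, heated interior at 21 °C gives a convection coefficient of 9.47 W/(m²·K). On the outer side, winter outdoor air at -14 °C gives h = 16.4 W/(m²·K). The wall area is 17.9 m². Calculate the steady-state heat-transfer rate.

Model the wall as resistances in series:
R_inner film = 1/(h_i·A) = 1/(9.47×17.9) = 0.005899 K/W
R_softwood = L/(kA) = 0.21/(0.138×17.9) = 0.08501 K/W
R_mineral wool = L/(kA) = 0.135/(0.035×17.9) = 0.2155 K/W
R_outer film = 1/(h_o·A) = 1/(16.4×17.9) = 0.003406 K/W
R_total = 0.3098 K/W
Q = ΔT / R_total = 35 / 0.3098

Q ≈ 113 W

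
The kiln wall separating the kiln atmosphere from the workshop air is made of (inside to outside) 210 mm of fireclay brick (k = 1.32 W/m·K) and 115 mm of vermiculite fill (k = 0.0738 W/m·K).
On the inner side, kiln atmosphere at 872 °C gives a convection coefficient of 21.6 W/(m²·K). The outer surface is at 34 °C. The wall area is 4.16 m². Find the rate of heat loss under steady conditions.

Series thermal resistances:
R_inner film = 1/(h_i·A) = 1/(21.6×4.16) = 0.01113 K/W
R_fireclay brick = L/(kA) = 0.21/(1.32×4.16) = 0.03824 K/W
R_vermiculite fill = L/(kA) = 0.115/(0.0738×4.16) = 0.3746 K/W
R_total = 0.424 K/W
Q = ΔT / R_total = 838 / 0.424

Q ≈ 1980 W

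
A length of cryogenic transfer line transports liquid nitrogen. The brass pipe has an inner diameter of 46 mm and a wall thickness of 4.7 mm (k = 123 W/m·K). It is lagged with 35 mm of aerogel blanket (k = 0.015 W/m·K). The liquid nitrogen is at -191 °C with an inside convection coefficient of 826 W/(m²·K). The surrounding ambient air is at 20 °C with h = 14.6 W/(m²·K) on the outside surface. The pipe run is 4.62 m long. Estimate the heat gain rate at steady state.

Per-layer cylindrical resistances, series-summed:
R_inner film = 1/(h_i·2πr₁L) = 1/(826×2π×0.023×4.62) = 0.001813 K/W
R_brass pipe wall = ln(27.7/23)/(2π×123×4.62) = 5.208×10^-5 K/W
R_aerogel blanket = ln(62.7/27.7)/(2π×0.015×4.62) = 1.876 K/W
R_outer film = 1/(h_o·2πr_oL) = 1/(14.6×2π×0.0627×4.62) = 0.03763 K/W
R_total = 1.916 K/W
Q = ΔT/R_total = 211/1.916

Q ≈ 110 W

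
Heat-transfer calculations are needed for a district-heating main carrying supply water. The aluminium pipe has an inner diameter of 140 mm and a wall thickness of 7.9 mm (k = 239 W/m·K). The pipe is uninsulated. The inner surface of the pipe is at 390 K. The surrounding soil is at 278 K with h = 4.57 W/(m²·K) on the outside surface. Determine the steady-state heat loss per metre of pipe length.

q′ ≈ 250 W/m

Radial resistances (cylindrical: R_cond = ln(r_o/r_i)/(2πkL), R_conv = 1/(h·2πrL)):
R_aluminium pipe wall = ln(77.9/70)/(2π×239×1) = 7.121×10^-5 K/W
R_outer film = 1/(h_o·2πr_oL) = 1/(4.57×2π×0.0779×1) = 0.4471 K/W
R_total = 0.4471 K/W
Q = ΔT/R_total = 112/0.4471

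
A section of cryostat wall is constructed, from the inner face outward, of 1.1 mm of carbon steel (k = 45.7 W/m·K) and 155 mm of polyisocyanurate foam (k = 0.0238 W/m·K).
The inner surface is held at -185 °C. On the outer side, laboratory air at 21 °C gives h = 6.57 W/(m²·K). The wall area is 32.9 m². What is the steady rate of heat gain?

Treating each layer as a thermal resistance in series:
R_carbon steel = L/(kA) = 0.0011/(45.7×32.9) = 7.316×10^-7 K/W
R_polyisocyanurate foam = L/(kA) = 0.155/(0.0238×32.9) = 0.198 K/W
R_outer film = 1/(h_o·A) = 1/(6.57×32.9) = 0.004626 K/W
R_total = 0.2026 K/W
Q = ΔT / R_total = 206 / 0.2026

Q ≈ 1020 W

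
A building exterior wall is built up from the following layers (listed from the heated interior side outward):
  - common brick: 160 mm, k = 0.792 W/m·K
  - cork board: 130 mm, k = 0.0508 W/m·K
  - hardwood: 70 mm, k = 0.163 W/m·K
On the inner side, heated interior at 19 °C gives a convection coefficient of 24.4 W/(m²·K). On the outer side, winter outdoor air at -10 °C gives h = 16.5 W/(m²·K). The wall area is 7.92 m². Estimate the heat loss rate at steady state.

Q ≈ 69.8 W

Using the resistance-network approach (series):
R_inner film = 1/(h_i·A) = 1/(24.4×7.92) = 0.005175 K/W
R_common brick = L/(kA) = 0.16/(0.792×7.92) = 0.02551 K/W
R_cork board = L/(kA) = 0.13/(0.0508×7.92) = 0.3231 K/W
R_hardwood = L/(kA) = 0.07/(0.163×7.92) = 0.05422 K/W
R_outer film = 1/(h_o·A) = 1/(16.5×7.92) = 0.007652 K/W
R_total = 0.4157 K/W
Q = ΔT / R_total = 29 / 0.4157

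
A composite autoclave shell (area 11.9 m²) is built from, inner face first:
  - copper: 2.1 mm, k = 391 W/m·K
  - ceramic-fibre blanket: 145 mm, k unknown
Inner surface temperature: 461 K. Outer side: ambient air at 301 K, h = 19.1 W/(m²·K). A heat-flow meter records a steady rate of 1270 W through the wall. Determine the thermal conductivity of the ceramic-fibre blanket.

k ≈ 0.1 W/(m·K)

Treating each layer as a thermal resistance in series:
R_copper = L/(kA) = 0.0021/(391×11.9) = 4.513×10^-7 K/W
R_outer film = 1/(h_o·A) = 1/(19.1×11.9) = 0.0044 K/W
Sum of known resistances R_other = 0.0044 K/W
Total R = ΔT/Q = 160/1270 = 0.126 K/W
R_ceramic-fibre blanket = R_total − R_other = 0.1216 K/W
k = L/(R·A) = 0.145/(0.1216×11.9)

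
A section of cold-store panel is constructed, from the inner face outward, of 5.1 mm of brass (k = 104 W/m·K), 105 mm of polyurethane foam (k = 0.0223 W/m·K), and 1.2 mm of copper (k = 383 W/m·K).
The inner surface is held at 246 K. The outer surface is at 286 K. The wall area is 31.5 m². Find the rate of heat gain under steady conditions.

Model the wall as resistances in series:
R_brass = L/(kA) = 0.0051/(104×31.5) = 1.557×10^-6 K/W
R_polyurethane foam = L/(kA) = 0.105/(0.0223×31.5) = 0.1495 K/W
R_copper = L/(kA) = 0.0012/(383×31.5) = 9.947×10^-8 K/W
R_total = 0.1495 K/W
Q = ΔT / R_total = 40 / 0.1495

Q ≈ 268 W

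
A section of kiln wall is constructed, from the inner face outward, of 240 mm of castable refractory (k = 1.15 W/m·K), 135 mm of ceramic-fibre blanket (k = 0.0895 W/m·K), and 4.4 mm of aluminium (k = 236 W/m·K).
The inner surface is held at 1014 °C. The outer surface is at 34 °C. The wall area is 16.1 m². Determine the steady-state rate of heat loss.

Q ≈ 9190 W

Model the wall as resistances in series:
R_castable refractory = L/(kA) = 0.24/(1.15×16.1) = 0.01296 K/W
R_ceramic-fibre blanket = L/(kA) = 0.135/(0.0895×16.1) = 0.09369 K/W
R_aluminium = L/(kA) = 0.0044/(236×16.1) = 1.158×10^-6 K/W
R_total = 0.1067 K/W
Q = ΔT / R_total = 980 / 0.1067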